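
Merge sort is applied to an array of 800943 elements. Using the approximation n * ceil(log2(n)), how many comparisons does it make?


Merge sort divides the array into halves recursively.
Number of levels = ceil(log2(800943)) = 20
At each level, approximately n = 800943 comparisons are needed for merging.
Total comparisons ~ n * ceil(log2(n)) = 800943 * 20 = 16018860


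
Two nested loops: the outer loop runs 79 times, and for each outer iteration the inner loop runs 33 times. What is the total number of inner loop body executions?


Outer loop: 79 iterations
Inner loop: 33 iterations per outer iteration
Total = 79 * 33 = 2607


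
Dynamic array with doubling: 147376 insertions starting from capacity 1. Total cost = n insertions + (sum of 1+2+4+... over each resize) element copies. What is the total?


n = 147376
Insertion costs: 147376
Resizes copy 1, 2, 4, ... up to the largest power of 2 that is <= n-1 = 147375, i.e. 131072.
Copy costs = 1 + 2 + 4 + 8 + 16 + 32 + 64 + 128 + 256 + 512 + 1024 + 2048 + 4096 + 8192 + 16384 + 32768 + 65536 + 131072 = 262143
Total = 147376 + 262143 = 409519


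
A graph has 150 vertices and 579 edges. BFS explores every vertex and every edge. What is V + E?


A full BFS traversal dequeues each vertex once and examines each edge once.
Vertex visits: 150
Edge visits: 579
V + E = 150 + 579 = 729


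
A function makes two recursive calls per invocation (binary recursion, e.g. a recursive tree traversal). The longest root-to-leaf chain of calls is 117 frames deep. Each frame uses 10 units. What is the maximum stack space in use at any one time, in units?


Binary recursion: the two calls run one after the other, so only one root-to-leaf chain of frames is on the stack at a time.
Maximum depth (longest chain) = 117 frames
Each frame = 10 units
Max stack space = 117 * 10 = 1170


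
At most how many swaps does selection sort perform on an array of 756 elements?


Each of the 755 passes places one element in its final position.
Pass 1: swap minimum into position 0
Pass 2: swap minimum of remaining into position 1
...
Pass 755: last two elements, one swap
Maximum swaps = 756 - 1 = 755


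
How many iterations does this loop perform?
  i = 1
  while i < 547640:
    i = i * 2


The loop variable doubles each iteration:
i = 1 -> 2 -> 4 -> 8 -> 16 -> 32 -> 64 -> 128 -> 256 -> 512 -> 1024 -> 2048 -> 4096 -> 8192 -> 16384 -> 32768 -> 65536 -> 131072 -> 262144 -> 524288 -> 1048576 (stop, 1048576 >= 547640)
Number of doublings = ceil(log2(547640)) = 20


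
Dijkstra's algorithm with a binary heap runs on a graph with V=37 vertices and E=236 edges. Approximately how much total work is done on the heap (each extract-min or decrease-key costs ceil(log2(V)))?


Dijkstra with a binary heap: each vertex is extracted once, each edge may relax once.
Each heap operation costs O(log V).
V + E = 37 + 236 = 273
ceil(log2(37)) = 6 (since 2^5 = 32 < 37 <= 64 = 2^6)
Total heap work = (V+E) * ceil(log2(V)) = 273 * 6 = 1638


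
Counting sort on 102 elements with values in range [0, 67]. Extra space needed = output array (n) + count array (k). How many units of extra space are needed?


Output array size: 102 (to store sorted result)
Count array size: 68 (one slot per possible value, range 0 to 67)
Total extra space = 102 + 68 = 170


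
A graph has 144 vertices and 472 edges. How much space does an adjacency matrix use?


Adjacency matrix: V x V grid of entries
Space = V^2 = 144^2 = 144 * 144 = 20736


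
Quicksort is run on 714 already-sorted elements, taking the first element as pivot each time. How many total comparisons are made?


Sum of comparisons per partition:
713 + 712 + ... + 1 + 0
= 714 * (714 - 1) / 2
= 714 * 713 / 2
= 254541


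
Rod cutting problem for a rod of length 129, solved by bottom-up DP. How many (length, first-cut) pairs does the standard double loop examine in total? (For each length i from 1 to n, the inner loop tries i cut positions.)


For each subproblem length i = 1..129, the inner loop considers i possible first cuts.
Total = 1 + 2 + ... + 129
= 129*(129+1)/2
= 129*130/2 = 8385


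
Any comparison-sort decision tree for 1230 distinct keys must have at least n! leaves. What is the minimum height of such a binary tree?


A binary decision tree of height h has at most 2^h leaves and needs at least n! of them, so h >= ceil(log2(n!)).
1230! is far too large to multiply out, so use Stirling's series:
  ln(n!) ~ n ln n - n + (1/2) ln(2 pi n) + 1/(12n)  (error below 1/(360 n^3), negligible here)
  ln(1230) = 7.1147694
  n ln n = 1230 * 7.1147694 = 8751.1664
  (1/2) ln(2 pi * 1230) = (1/2) ln(7728.3179) = 4.4763
  1/(12*1230) = 0.0001
  ln(1230!) ~ 8751.1664 - 1230 + 4.4763 + 0.0001 = 7525.6428
Convert to base 2: log2(1230!) = 7525.6428 / ln 2 = 7525.6428 / 0.69314718 = 10857.2076
ceil(10857.2076) = 10858


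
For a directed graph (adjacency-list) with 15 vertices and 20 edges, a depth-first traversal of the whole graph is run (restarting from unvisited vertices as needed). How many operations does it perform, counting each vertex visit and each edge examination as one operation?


A full DFS traversal visits each vertex once and examines each edge once.
V = 15
E = 20
Sum = 15 + 20 = 35


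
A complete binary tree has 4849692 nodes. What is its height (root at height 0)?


In a complete binary tree, level k holds nodes 2^k .. 2^(k+1)-1 (1-indexed).
Height = floor(log2(n)) = floor(log2(4849692)) = 22
Check: 2^22 = 4194304 <= 4849692 < 8388608 = 2^23


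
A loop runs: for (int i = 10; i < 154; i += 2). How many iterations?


Loop starts at i = 10, increments by 2, stops when i >= 154.
Number of iterations = ceil((154 - 10) / 2)
= ceil(144 / 2)
= 72


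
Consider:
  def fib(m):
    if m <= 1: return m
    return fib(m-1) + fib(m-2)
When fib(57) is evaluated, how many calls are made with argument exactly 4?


Let N(m) = number of times fib(m) is called while evaluating fib(57).
N(57) = 1 (the initial call).
N(56) = 1 (only fib(57) calls it).
For 1 <= m <= 55: fib(m) is called by fib(m+1) and fib(m+2), so
  N(m) = N(m+1) + N(m+2).
fib(0) is called only by fib(2), so N(0) = N(2).
Walk down from m=57:
  N(57)=1, N(56)=1, N(55)=2, N(54)=3, N(53)=5, N(52)=8, N(51)=13, N(50)=21, N(49)=34, N(48)=55, N(47)=89, N(46)=144, N(45)=233, N(44)=377, N(43)=610, N(42)=987, N(41)=1597, N(40)=2584, N(39)=4181, N(38)=6765, N(37)=10946, N(36)=17711, N(35)=28657, N(34)=46368, N(33)=75025, N(32)=121393, N(31)=196418, N(30)=317811, N(29)=514229, N(28)=832040, N(27)=1346269, N(26)=2178309, N(25)=3524578, N(24)=5702887, N(23)=9227465, N(22)=14930352, N(21)=24157817, N(20)=39088169, N(19)=63245986, N(18)=102334155, N(17)=165580141, N(16)=267914296, N(15)=433494437, N(14)=701408733, N(13)=1134903170, N(12)=1836311903, N(11)=2971215073, N(10)=4807526976, N(9)=7778742049, N(8)=12586269025, N(7)=20365011074, N(6)=32951280099, N(5)=53316291173, N(4)=86267571272
N(4) = 86267571272


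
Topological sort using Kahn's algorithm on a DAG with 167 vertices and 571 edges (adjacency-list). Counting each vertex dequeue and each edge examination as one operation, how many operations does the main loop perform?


Kahn's algorithm:
  1. Compute in-degrees: O(V + E)
  2. Process queue: each vertex dequeued once (O(V))
     each edge examined once (O(E))
Total = V + E = 167 + 571 = 738


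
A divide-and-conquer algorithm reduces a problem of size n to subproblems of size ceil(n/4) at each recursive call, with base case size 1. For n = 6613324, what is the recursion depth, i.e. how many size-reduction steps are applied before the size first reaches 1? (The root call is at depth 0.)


Each step divides the size by 4 (rounding up); after k steps the size is ceil(n/4^k), which equals 1 exactly when 4^k >= n.
So the depth is the smallest k with 4^k >= 6613324, i.e. ceil(log_4(6613324)).
4^11 = 4194304 < 6613324 <= 16777216 = 4^12
Recursion depth = 12


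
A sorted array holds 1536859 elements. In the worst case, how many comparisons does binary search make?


Halving sequence: 1536859 -> 768429 -> 384214 -> 192107 -> 96053 -> 48026 -> 24013 -> 12006 -> 6003 -> 3001 -> 1500 -> 750 -> 375 -> 187 -> 93 -> 46 -> 23 -> 11 -> 5 -> 2 -> 1
Number of halvings = 20
Max comparisons = 20 + 1 = 21


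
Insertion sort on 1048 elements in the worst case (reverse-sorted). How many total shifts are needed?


In the worst case (reverse-sorted), each element shifts past all previous:
  Element 1: 1 shifts
  Element 2: 2 shifts
  Element 3: 3 shifts
  Element 4: 4 shifts
  Element 5: 5 shifts
  ...
  Element 1047: 1047 shifts
Total = 1 + 2 + ... + 1047
= 1048*(1048-1)/2 = 548628


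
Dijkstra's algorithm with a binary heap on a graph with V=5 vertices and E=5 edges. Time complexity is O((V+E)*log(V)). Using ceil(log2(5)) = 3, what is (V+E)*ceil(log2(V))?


Dijkstra with a binary heap: each vertex is extracted once, each edge may relax once.
Each heap operation costs O(log V).
V + E = 5 + 5 = 10
ceil(log2(5)) = 3 (since 2^2 = 4 < 5 <= 8 = 2^3)
Total heap work = (V+E) * ceil(log2(V)) = 10 * 3 = 30


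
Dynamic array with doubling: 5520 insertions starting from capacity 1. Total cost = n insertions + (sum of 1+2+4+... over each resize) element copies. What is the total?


n = 5520
Insertion costs: 5520
Resizes copy 1, 2, 4, ... up to the largest power of 2 that is <= n-1 = 5519, i.e. 4096.
Copy costs = 1 + 2 + 4 + 8 + 16 + 32 + 64 + 128 + 256 + 512 + 1024 + 2048 + 4096 = 8191
Total = 5520 + 8191 = 13711


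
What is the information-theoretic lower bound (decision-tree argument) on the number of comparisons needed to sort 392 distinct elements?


A binary decision tree of height h has at most 2^h leaves and needs at least n! of them, so h >= ceil(log2(n!)).
392! is far too large to multiply out, so use Stirling's series:
  ln(n!) ~ n ln n - n + (1/2) ln(2 pi n) + 1/(12n)  (error below 1/(360 n^3), negligible here)
  ln(392) = 5.9712618
  n ln n = 392 * 5.9712618 = 2340.7346
  (1/2) ln(2 pi * 392) = (1/2) ln(2463.0086) = 3.9046
  1/(12*392) = 0.0002
  ln(392!) ~ 2340.7346 - 392 + 3.9046 + 0.0002 = 1952.6394
Convert to base 2: log2(392!) = 1952.6394 / ln 2 = 1952.6394 / 0.69314718 = 2817.0632
ceil(2817.0632) = 2818


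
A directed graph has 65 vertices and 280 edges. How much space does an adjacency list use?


Adjacency list: one list head per vertex + one entry per edge
Vertex heads: 65
Edge entries: 280
Total = 65 + 280 = 345


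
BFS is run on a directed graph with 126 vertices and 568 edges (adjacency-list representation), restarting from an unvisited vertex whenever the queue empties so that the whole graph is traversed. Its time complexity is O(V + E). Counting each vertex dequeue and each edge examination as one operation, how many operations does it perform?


A full BFS traversal dequeues each vertex exactly once and examines each directed edge exactly once.
V = 126 (vertex processing cost)
E = 568 (edge examination cost)
Total operations proportional to V + E = 126 + 568 = 694


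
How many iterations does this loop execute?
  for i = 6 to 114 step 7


The loop variable i takes values starting at 6 and increments by 7 each iteration.
Sequence: i = 6, 13, 20, 27, 34, 41, 48, 55, 62, ...
The upper bound 114 is inclusive, so the count is floor((last - first) / step) + 1:
floor((114 - 6) / 7) + 1 = floor(108/7) + 1 = 15 + 1 = 16


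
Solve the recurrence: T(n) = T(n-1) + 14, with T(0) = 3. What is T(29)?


Unrolling the recurrence:
T(29) = T(28) + 14
       = T(27) + 14 + 14
       = T(26) + 14*3
       ...
       = T(0) + 14*29
       = 3 + 406 = 409


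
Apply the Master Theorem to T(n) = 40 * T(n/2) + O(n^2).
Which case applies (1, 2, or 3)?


The Master Theorem: T(n) = a*T(n/b) + O(n^c)
  a = 40, b = 2, c = 2
log_b(a) = log_2(40) ~ 5.322
Compare b^c with a: 2^2 = 4 < 40, so c < log_b(a).
Since c < log_b(a), Case 1 applies.
T(n) = O(n^(log_2 40)) ~ O(n^5.322)
Master Theorem case = 1


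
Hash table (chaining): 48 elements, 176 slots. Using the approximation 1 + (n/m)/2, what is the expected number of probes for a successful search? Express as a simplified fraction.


Computing expected probes:
alpha = 48/176
= 1 + alpha/2
= 1 + 48/(2*176)
= (2*176 + 48) / (2*176)
= 400/352 = 25/22


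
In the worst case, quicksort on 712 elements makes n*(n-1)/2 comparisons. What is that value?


Sum of comparisons per partition:
711 + 710 + ... + 1 + 0
= 712 * (712 - 1) / 2
= 712 * 711 / 2
= 253116


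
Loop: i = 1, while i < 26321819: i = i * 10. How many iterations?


i multiplies by 10 each step:
i = 1 -> 10 -> 100 -> 1000 -> 10000 -> 100000 -> 1000000 -> 10000000 -> 100000000 (stop)
Iterations = ceil(log_10(26321819)) = 8


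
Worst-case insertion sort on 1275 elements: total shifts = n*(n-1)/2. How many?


Sum of shifts = 1 + 2 + 3 + ... + 1274
= 1275 * 1274 / 2
= 1624350 / 2
= 812175


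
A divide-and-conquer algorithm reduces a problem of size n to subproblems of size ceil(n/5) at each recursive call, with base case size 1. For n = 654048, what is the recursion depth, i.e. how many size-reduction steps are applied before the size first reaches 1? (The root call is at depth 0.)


Each step divides the size by 5 (rounding up); after k steps the size is ceil(n/5^k), which equals 1 exactly when 5^k >= n.
So the depth is the smallest k with 5^k >= 654048, i.e. ceil(log_5(654048)).
5^8 = 390625 < 654048 <= 1953125 = 5^9
Recursion depth = 9


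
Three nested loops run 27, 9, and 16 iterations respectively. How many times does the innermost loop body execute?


Loop 1 (outermost): 27 iterations
Loop 2 (middle): 9 iterations per outer
Loop 3 (innermost): 16 iterations per middle
Total = 27 * 9 * 16 = 3888


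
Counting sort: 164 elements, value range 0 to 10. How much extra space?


n = 164 (output array)
k = 11 (count array for 11 distinct values)
Extra space = 164 + 11 = 175


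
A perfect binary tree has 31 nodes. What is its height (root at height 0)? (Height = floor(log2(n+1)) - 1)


For a perfect binary tree of height h: n = 2^(h+1) - 1, so h = log2(n+1) - 1.
  n + 1 = 32 = 2^5
  log2(32) = 5
  height = 5 - 1 = 4


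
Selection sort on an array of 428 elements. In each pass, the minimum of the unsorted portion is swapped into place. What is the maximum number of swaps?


Selection sort performs one swap per pass:
  Pass 1: find min in positions 0 to 427, swap with position 0
  Pass 2: find min in positions 1 to 427, swap with position 1
  Pass 3: find min in positions 2 to 427, swap with position 2
  Pass 4: find min in positions 3 to 427, swap with position 3
  Pass 5: find min in positions 4 to 427, swap with position 4
  ... (422 more passes)
Total passes (and swaps) = n - 1 = 428 - 1 = 427


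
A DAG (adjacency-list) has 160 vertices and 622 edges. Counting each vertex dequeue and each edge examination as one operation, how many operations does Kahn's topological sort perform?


V = 160 (vertex processing)
E = 622 (edge processing)
V + E = 160 + 622 = 782


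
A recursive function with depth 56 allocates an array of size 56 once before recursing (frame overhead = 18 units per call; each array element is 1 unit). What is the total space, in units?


Array allocation: 56 units (allocated once)
Stack frames: 56 deep * 18 per frame = 1008 units
Total = 56 + 1008 = 1064


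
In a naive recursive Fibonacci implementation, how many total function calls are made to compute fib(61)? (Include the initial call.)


Let C(m) = total calls to evaluate fib(m). Then C(0)=C(1)=1, and
C(m) = 1 + C(m-1) + C(m-2) for m >= 2.
Build the table (each entry = 1 + previous two):
  C(0) = 1
  C(1) = 1
  C(2) = 1 + 1 + 1 = 3
  C(3) = 1 + 3 + 1 = 5
  C(4) = 1 + 5 + 3 = 9
  C(5) = 1 + 9 + 5 = 15
  C(6) = 1 + 15 + 9 = 25
  C(7) = 1 + 25 + 15 = 41
  C(8) = 1 + 41 + 25 = 67
  C(9) = 1 + 67 + 41 = 109
  C(10) = 1 + 109 + 67 = 177
  C(11) = 1 + 177 + 109 = 287
  C(12) = 1 + 287 + 177 = 465
  C(13) = 1 + 465 + 287 = 753
  C(14) = 1 + 753 + 465 = 1219
  C(15) = 1 + 1219 + 753 = 1973
  C(16) = 1 + 1973 + 1219 = 3193
  C(17) = 1 + 3193 + 1973 = 5167
  C(18) = 1 + 5167 + 3193 = 8361
  C(19) = 1 + 8361 + 5167 = 13529
  C(20) = 1 + 13529 + 8361 = 21891
  C(21) = 1 + 21891 + 13529 = 35421
  C(22) = 1 + 35421 + 21891 = 57313
  C(23) = 1 + 57313 + 35421 = 92735
  C(24) = 1 + 92735 + 57313 = 150049
  C(25) = 1 + 150049 + 92735 = 242785
  C(26) = 1 + 242785 + 150049 = 392835
  C(27) = 1 + 392835 + 242785 = 635621
  C(28) = 1 + 635621 + 392835 = 1028457
  C(29) = 1 + 1028457 + 635621 = 1664079
  C(30) = 1 + 1664079 + 1028457 = 2692537
  C(31) = 1 + 2692537 + 1664079 = 4356617
  C(32) = 1 + 4356617 + 2692537 = 7049155
  C(33) = 1 + 7049155 + 4356617 = 11405773
  C(34) = 1 + 11405773 + 7049155 = 18454929
  C(35) = 1 + 18454929 + 11405773 = 29860703
  C(36) = 1 + 29860703 + 18454929 = 48315633
  C(37) = 1 + 48315633 + 29860703 = 78176337
  C(38) = 1 + 78176337 + 48315633 = 126491971
  C(39) = 1 + 126491971 + 78176337 = 204668309
  C(40) = 1 + 204668309 + 126491971 = 331160281
  C(41) = 1 + 331160281 + 204668309 = 535828591
  C(42) = 1 + 535828591 + 331160281 = 866988873
  C(43) = 1 + 866988873 + 535828591 = 1402817465
  C(44) = 1 + 1402817465 + 866988873 = 2269806339
  C(45) = 1 + 2269806339 + 1402817465 = 3672623805
  C(46) = 1 + 3672623805 + 2269806339 = 5942430145
  C(47) = 1 + 5942430145 + 3672623805 = 9615053951
  C(48) = 1 + 9615053951 + 5942430145 = 15557484097
  C(49) = 1 + 15557484097 + 9615053951 = 25172538049
  C(50) = 1 + 25172538049 + 15557484097 = 40730022147
  C(51) = 1 + 40730022147 + 25172538049 = 65902560197
  C(52) = 1 + 65902560197 + 40730022147 = 106632582345
  C(53) = 1 + 106632582345 + 65902560197 = 172535142543
  C(54) = 1 + 172535142543 + 106632582345 = 279167724889
  C(55) = 1 + 279167724889 + 172535142543 = 451702867433
  C(56) = 1 + 451702867433 + 279167724889 = 730870592323
  C(57) = 1 + 730870592323 + 451702867433 = 1182573459757
  C(58) = 1 + 1182573459757 + 730870592323 = 1913444052081
  C(59) = 1 + 1913444052081 + 1182573459757 = 3096017511839
  C(60) = 1 + 3096017511839 + 1913444052081 = 5009461563921
  C(61) = 1 + 5009461563921 + 3096017511839 = 8105479075761
Total calls for fib(61) = 8105479075761


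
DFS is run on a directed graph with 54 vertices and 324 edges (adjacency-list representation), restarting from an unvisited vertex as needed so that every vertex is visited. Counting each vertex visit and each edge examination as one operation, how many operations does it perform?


A full DFS traversal processes each vertex exactly once (push/pop on stack).
Each directed edge is examined once.
V = 54, E = 324
V + E = 378


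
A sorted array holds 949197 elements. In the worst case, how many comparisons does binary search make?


Halving sequence: 949197 -> 474598 -> 237299 -> 118649 -> 59324 -> 29662 -> 14831 -> 7415 -> 3707 -> 1853 -> 926 -> 463 -> 231 -> 115 -> 57 -> 28 -> 14 -> 7 -> 3 -> 1
Number of halvings = 19
Max comparisons = 19 + 1 = 20


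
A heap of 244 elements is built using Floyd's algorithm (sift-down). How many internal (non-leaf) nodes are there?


Leaf nodes occupy roughly half the array.
Sift-down is called for each internal node, starting from the last one.
Internal nodes = floor(n/2) = floor(244/2) = 122


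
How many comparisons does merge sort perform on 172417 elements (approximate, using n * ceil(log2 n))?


Recursion depth: ceil(log2(172417)) = 18
Each recursion level merges n = 172417 elements
Total = 172417 * 18 = 3103506


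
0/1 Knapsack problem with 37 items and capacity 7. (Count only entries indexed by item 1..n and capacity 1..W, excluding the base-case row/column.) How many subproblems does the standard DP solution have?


The DP table is indexed by (item, capacity).
Rows: 37 items
Columns: 7 capacity values (1 to W)
Total subproblems = 37 * 7 = 259


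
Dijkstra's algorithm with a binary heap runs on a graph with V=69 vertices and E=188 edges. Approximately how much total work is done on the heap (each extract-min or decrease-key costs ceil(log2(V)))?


Dijkstra with a binary heap: each vertex is extracted once, each edge may relax once.
Each heap operation costs O(log V).
V + E = 69 + 188 = 257
ceil(log2(69)) = 7 (since 2^6 = 64 < 69 <= 128 = 2^7)
Total heap work = (V+E) * ceil(log2(V)) = 257 * 7 = 1799


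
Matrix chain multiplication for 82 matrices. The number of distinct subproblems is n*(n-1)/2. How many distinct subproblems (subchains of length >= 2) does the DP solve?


Subproblems are indexed by (i, j) where i < j.
Number of such pairs = n*(n-1)/2
= 82 * 81 / 2
= 3321


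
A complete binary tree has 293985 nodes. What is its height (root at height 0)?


In a complete binary tree, level k holds nodes 2^k .. 2^(k+1)-1 (1-indexed).
Height = floor(log2(n)) = floor(log2(293985)) = 18
Check: 2^18 = 262144 <= 293985 < 524288 = 2^19


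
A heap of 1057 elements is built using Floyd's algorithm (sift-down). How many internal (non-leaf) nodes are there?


Leaf nodes occupy roughly half the array.
Sift-down is called for each internal node, starting from the last one.
Internal nodes = floor(n/2) = floor(1057/2) = 528


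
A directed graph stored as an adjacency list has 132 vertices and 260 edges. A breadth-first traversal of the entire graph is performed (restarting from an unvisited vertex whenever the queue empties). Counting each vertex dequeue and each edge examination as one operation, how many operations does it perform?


A full BFS traversal dequeues each vertex once and examines each edge once.
Vertex visits: 132
Edge visits: 260
V + E = 132 + 260 = 392


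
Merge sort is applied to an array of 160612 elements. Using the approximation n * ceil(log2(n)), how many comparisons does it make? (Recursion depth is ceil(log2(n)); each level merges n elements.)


Merge sort divides the array into halves recursively.
Number of levels = ceil(log2(160612)) = 18
At each level, approximately n = 160612 comparisons are needed for merging.
Total comparisons ~ n * ceil(log2(n)) = 160612 * 18 = 2891016


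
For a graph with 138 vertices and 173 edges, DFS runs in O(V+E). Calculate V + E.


A full DFS traversal visits each vertex once and examines each edge once.
V = 138
E = 173
Sum = 138 + 173 = 311


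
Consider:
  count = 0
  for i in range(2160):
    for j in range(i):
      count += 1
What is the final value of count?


For each i, the inner loop runs i times:
  i=0: inner runs 0 times
  i=1: inner runs 1 time
  i=2: inner runs 2 times
  i=3: inner runs 3 times
  i=4: inner runs 4 times
  i=5: inner runs 5 times
  i=6: inner runs 6 times
  i=7: inner runs 7 times
  ...
Total = 0 + 1 + 2 + ... + 2159 = 2160*(2160-1)/2 = 2331720


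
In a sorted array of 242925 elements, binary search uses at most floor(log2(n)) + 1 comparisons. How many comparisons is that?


Halving sequence: 242925 -> 121462 -> 60731 -> 30365 -> 15182 -> 7591 -> 3795 -> 1897 -> 948 -> 474 -> 237 -> 118 -> 59 -> 29 -> 14 -> 7 -> 3 -> 1
Number of halvings = 17
Max comparisons = 17 + 1 = 18


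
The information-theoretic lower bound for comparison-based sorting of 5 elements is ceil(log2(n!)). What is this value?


A binary decision tree of height h has at most 2^h leaves and needs at least n! of them, so h >= ceil(log2(n!)).
Compute 5! as a running product:
  x2 = 2, x3 = 6, x4 = 24, x5 = 120
5! = 120
Bracket between powers of 2:
  2^6 = 64 < 120 <= 128 = 2^7
So ceil(log2(5!)) = 7


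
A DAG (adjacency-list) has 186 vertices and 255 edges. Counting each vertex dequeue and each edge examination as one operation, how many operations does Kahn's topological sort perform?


V = 186 (vertex processing)
E = 255 (edge processing)
V + E = 186 + 255 = 441


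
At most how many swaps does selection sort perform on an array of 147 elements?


Each of the 146 passes places one element in its final position.
Pass 1: swap minimum into position 0
Pass 2: swap minimum of remaining into position 1
...
Pass 146: last two elements, one swap
Maximum swaps = 147 - 1 = 146


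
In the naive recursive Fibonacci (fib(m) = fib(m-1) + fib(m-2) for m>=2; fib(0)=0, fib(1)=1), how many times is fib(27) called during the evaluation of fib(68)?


Let N(m) = number of times fib(m) is called while evaluating fib(68).
N(68) = 1 (the initial call).
N(67) = 1 (only fib(68) calls it).
For 1 <= m <= 66: fib(m) is called by fib(m+1) and fib(m+2), so
  N(m) = N(m+1) + N(m+2).
fib(0) is called only by fib(2), so N(0) = N(2).
Walk down from m=68:
  N(68)=1, N(67)=1, N(66)=2, N(65)=3, N(64)=5, N(63)=8, N(62)=13, N(61)=21, N(60)=34, N(59)=55, N(58)=89, N(57)=144, N(56)=233, N(55)=377, N(54)=610, N(53)=987, N(52)=1597, N(51)=2584, N(50)=4181, N(49)=6765, N(48)=10946, N(47)=17711, N(46)=28657, N(45)=46368, N(44)=75025, N(43)=121393, N(42)=196418, N(41)=317811, N(40)=514229, N(39)=832040, N(38)=1346269, N(37)=2178309, N(36)=3524578, N(35)=5702887, N(34)=9227465, N(33)=14930352, N(32)=24157817, N(31)=39088169, N(30)=63245986, N(29)=102334155, N(28)=165580141, N(27)=267914296
N(27) = 267914296


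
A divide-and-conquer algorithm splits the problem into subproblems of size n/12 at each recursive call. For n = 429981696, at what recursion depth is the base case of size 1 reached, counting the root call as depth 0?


At each depth, the problem size is divided by 12:
  Depth 0: problem size = 429981696
  Depth 1: problem size = 35831808
  Depth 2: problem size = 2985984
  Depth 3: problem size = 248832
  Depth 4: problem size = 20736
  Depth 5: problem size = 1728
  Depth 6: problem size = 144
  Depth 7: problem size = 12
  Depth 8: problem size = 1 (base case)
The base case is reached at depth log_12(429981696) = 8 (the tree has 9 levels counting depth 0, but the depth asked for is 8).
Recursion depth = 8


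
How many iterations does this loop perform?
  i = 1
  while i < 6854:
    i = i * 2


The loop variable doubles each iteration:
i = 1 -> 2 -> 4 -> 8 -> 16 -> 32 -> 64 -> 128 -> 256 -> 512 -> 1024 -> 2048 -> 4096 -> 8192 (stop, 8192 >= 6854)
Number of doublings = ceil(log2(6854)) = 13


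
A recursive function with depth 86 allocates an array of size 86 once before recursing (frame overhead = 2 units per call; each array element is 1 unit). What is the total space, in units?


Array allocation: 86 units (allocated once)
Stack frames: 86 deep * 2 per frame = 172 units
Total = 86 + 172 = 258


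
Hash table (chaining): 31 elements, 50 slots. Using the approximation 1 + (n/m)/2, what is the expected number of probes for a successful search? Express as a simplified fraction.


Computing expected probes:
alpha = 31/50
= 1 + alpha/2
= 1 + 31/(2*50)
= (2*50 + 31) / (2*50)
= 131/100


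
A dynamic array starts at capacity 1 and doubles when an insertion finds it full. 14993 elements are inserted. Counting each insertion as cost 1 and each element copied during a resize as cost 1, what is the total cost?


n = 14993
Insertion costs: 14993
Resizes copy 1, 2, 4, ... up to the largest power of 2 that is <= n-1 = 14992, i.e. 8192.
Copy costs = 1 + 2 + 4 + 8 + 16 + 32 + 64 + 128 + 256 + 512 + 1024 + 2048 + 4096 + 8192 = 16383
Total = 14993 + 16383 = 31376


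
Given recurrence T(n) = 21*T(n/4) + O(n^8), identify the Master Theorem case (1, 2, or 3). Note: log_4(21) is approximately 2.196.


Master Theorem parameters: a=21, b=4, c=8
log_b(a) = 2.196
Compare b^c with a: 4^8 = 65536 > 21, so c > log_b(a).
Comparing c=8 vs log_b(a)=2.196:
8 > 2.196 => Case 3
Result: T(n) = O(n^8)
Master Theorem case = 3


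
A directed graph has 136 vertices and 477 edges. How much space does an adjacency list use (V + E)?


Adjacency list: one list head per vertex + one entry per edge
Vertex heads: 136
Edge entries: 477
Total = 136 + 477 = 613


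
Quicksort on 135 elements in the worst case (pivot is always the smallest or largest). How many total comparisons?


In the worst case, each partition step picks the worst pivot:
  Partition 1: 134 comparisons (n-1 elements to compare)
  Partition 2: 133 comparisons
  Partition 3: 132 comparisons
  Partition 4: 131 comparisons
  Partition 5: 130 comparisons
  ...
  Last partition: 0 comparisons
Total = (n-1) + (n-2) + ... + 1 + 0 = n*(n-1)/2
= 135*134/2 = 9045


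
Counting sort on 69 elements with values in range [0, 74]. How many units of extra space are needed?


Output array size: 69 (to store sorted result)
Count array size: 75 (one slot per possible value, range 0 to 74)
Total extra space = 69 + 75 = 144


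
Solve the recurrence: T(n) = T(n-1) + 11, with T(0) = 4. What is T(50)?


Unrolling the recurrence:
T(50) = T(49) + 11
       = T(48) + 11 + 11
       = T(47) + 11*3
       ...
       = T(0) + 11*50
       = 4 + 550 = 554


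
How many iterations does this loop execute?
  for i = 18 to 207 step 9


The loop variable i takes values starting at 18 and increments by 9 each iteration.
Sequence: i = 18, 27, 36, 45, 54, 63, 72, 81, 90, ...
The upper bound 207 is inclusive, so the count is floor((last - first) / step) + 1:
floor((207 - 18) / 9) + 1 = floor(189/9) + 1 = 21 + 1 = 22


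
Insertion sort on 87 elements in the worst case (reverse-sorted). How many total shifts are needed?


In the worst case (reverse-sorted), each element shifts past all previous:
  Element 1: 1 shifts
  Element 2: 2 shifts
  Element 3: 3 shifts
  Element 4: 4 shifts
  Element 5: 5 shifts
  ...
  Element 86: 86 shifts
Total = 1 + 2 + ... + 86
= 87*(87-1)/2 = 3741


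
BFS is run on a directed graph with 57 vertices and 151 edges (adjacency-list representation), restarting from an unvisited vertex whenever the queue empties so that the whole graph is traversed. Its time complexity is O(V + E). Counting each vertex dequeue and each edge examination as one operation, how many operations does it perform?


A full BFS traversal dequeues each vertex exactly once and examines each directed edge exactly once.
V = 57 (vertex processing cost)
E = 151 (edge examination cost)
Total operations proportional to V + E = 57 + 151 = 208


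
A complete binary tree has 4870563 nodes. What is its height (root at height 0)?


In a complete binary tree, level k holds nodes 2^k .. 2^(k+1)-1 (1-indexed).
Height = floor(log2(n)) = floor(log2(4870563)) = 22
Check: 2^22 = 4194304 <= 4870563 < 8388608 = 2^23


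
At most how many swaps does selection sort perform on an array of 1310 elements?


Each of the 1309 passes places one element in its final position.
Pass 1: swap minimum into position 0
Pass 2: swap minimum of remaining into position 1
...
Pass 1309: last two elements, one swap
Maximum swaps = 1310 - 1 = 1309


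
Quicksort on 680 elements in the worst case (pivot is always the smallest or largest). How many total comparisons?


In the worst case, each partition step picks the worst pivot:
  Partition 1: 679 comparisons (n-1 elements to compare)
  Partition 2: 678 comparisons
  Partition 3: 677 comparisons
  Partition 4: 676 comparisons
  Partition 5: 675 comparisons
  ...
  Last partition: 0 comparisons
Total = (n-1) + (n-2) + ... + 1 + 0 = n*(n-1)/2
= 680*679/2 = 230860


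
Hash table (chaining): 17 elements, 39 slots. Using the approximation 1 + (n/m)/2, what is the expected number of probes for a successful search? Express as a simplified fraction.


Computing expected probes:
alpha = 17/39
= 1 + alpha/2
= 1 + 17/(2*39)
= (2*39 + 17) / (2*39)
= 95/78


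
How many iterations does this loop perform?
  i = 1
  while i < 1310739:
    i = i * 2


The loop variable doubles each iteration:
i = 1 -> 2 -> 4 -> 8 -> 16 -> 32 -> 64 -> 128 -> 256 -> 512 -> 1024 -> 2048 -> 4096 -> 8192 -> 16384 -> 32768 -> 65536 -> 131072 -> 262144 -> 524288 -> 1048576 -> 2097152 (stop, 2097152 >= 1310739)
Number of doublings = ceil(log2(1310739)) = 21


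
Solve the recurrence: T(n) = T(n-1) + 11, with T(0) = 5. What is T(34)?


Unrolling the recurrence:
T(34) = T(33) + 11
       = T(32) + 11 + 11
       = T(31) + 11*3
       ...
       = T(0) + 11*34
       = 5 + 374 = 379


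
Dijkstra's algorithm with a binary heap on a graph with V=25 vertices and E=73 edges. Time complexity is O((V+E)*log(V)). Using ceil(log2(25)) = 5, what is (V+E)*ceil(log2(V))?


Dijkstra with a binary heap: each vertex is extracted once, each edge may relax once.
Each heap operation costs O(log V).
V + E = 25 + 73 = 98
ceil(log2(25)) = 5 (since 2^4 = 16 < 25 <= 32 = 2^5)
Total heap work = (V+E) * ceil(log2(V)) = 98 * 5 = 490


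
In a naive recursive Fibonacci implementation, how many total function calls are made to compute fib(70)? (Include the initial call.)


Let C(m) = total calls to evaluate fib(m). Then C(0)=C(1)=1, and
C(m) = 1 + C(m-1) + C(m-2) for m >= 2.
Build the table (each entry = 1 + previous two):
  C(0) = 1
  C(1) = 1
  C(2) = 1 + 1 + 1 = 3
  C(3) = 1 + 3 + 1 = 5
  C(4) = 1 + 5 + 3 = 9
  C(5) = 1 + 9 + 5 = 15
  C(6) = 1 + 15 + 9 = 25
  C(7) = 1 + 25 + 15 = 41
  C(8) = 1 + 41 + 25 = 67
  C(9) = 1 + 67 + 41 = 109
  C(10) = 1 + 109 + 67 = 177
  C(11) = 1 + 177 + 109 = 287
  C(12) = 1 + 287 + 177 = 465
  C(13) = 1 + 465 + 287 = 753
  C(14) = 1 + 753 + 465 = 1219
  C(15) = 1 + 1219 + 753 = 1973
  C(16) = 1 + 1973 + 1219 = 3193
  C(17) = 1 + 3193 + 1973 = 5167
  C(18) = 1 + 5167 + 3193 = 8361
  C(19) = 1 + 8361 + 5167 = 13529
  C(20) = 1 + 13529 + 8361 = 21891
  C(21) = 1 + 21891 + 13529 = 35421
  C(22) = 1 + 35421 + 21891 = 57313
  C(23) = 1 + 57313 + 35421 = 92735
  C(24) = 1 + 92735 + 57313 = 150049
  C(25) = 1 + 150049 + 92735 = 242785
  C(26) = 1 + 242785 + 150049 = 392835
  C(27) = 1 + 392835 + 242785 = 635621
  C(28) = 1 + 635621 + 392835 = 1028457
  C(29) = 1 + 1028457 + 635621 = 1664079
  C(30) = 1 + 1664079 + 1028457 = 2692537
  C(31) = 1 + 2692537 + 1664079 = 4356617
  C(32) = 1 + 4356617 + 2692537 = 7049155
  C(33) = 1 + 7049155 + 4356617 = 11405773
  C(34) = 1 + 11405773 + 7049155 = 18454929
  C(35) = 1 + 18454929 + 11405773 = 29860703
  C(36) = 1 + 29860703 + 18454929 = 48315633
  C(37) = 1 + 48315633 + 29860703 = 78176337
  C(38) = 1 + 78176337 + 48315633 = 126491971
  C(39) = 1 + 126491971 + 78176337 = 204668309
  C(40) = 1 + 204668309 + 126491971 = 331160281
  C(41) = 1 + 331160281 + 204668309 = 535828591
  C(42) = 1 + 535828591 + 331160281 = 866988873
  C(43) = 1 + 866988873 + 535828591 = 1402817465
  C(44) = 1 + 1402817465 + 866988873 = 2269806339
  C(45) = 1 + 2269806339 + 1402817465 = 3672623805
  C(46) = 1 + 3672623805 + 2269806339 = 5942430145
  C(47) = 1 + 5942430145 + 3672623805 = 9615053951
  C(48) = 1 + 9615053951 + 5942430145 = 15557484097
  C(49) = 1 + 15557484097 + 9615053951 = 25172538049
  C(50) = 1 + 25172538049 + 15557484097 = 40730022147
  C(51) = 1 + 40730022147 + 25172538049 = 65902560197
  C(52) = 1 + 65902560197 + 40730022147 = 106632582345
  C(53) = 1 + 106632582345 + 65902560197 = 172535142543
  C(54) = 1 + 172535142543 + 106632582345 = 279167724889
  C(55) = 1 + 279167724889 + 172535142543 = 451702867433
  C(56) = 1 + 451702867433 + 279167724889 = 730870592323
  C(57) = 1 + 730870592323 + 451702867433 = 1182573459757
  C(58) = 1 + 1182573459757 + 730870592323 = 1913444052081
  C(59) = 1 + 1913444052081 + 1182573459757 = 3096017511839
  C(60) = 1 + 3096017511839 + 1913444052081 = 5009461563921
  C(61) = 1 + 5009461563921 + 3096017511839 = 8105479075761
  C(62) = 1 + 8105479075761 + 5009461563921 = 13114940639683
  C(63) = 1 + 13114940639683 + 8105479075761 = 21220419715445
  C(64) = 1 + 21220419715445 + 13114940639683 = 34335360355129
  C(65) = 1 + 34335360355129 + 21220419715445 = 55555780070575
  C(66) = 1 + 55555780070575 + 34335360355129 = 89891140425705
  C(67) = 1 + 89891140425705 + 55555780070575 = 145446920496281
  C(68) = 1 + 145446920496281 + 89891140425705 = 235338060921987
  C(69) = 1 + 235338060921987 + 145446920496281 = 380784981418269
  C(70) = 1 + 380784981418269 + 235338060921987 = 616123042340257
Total calls for fib(70) = 616123042340257


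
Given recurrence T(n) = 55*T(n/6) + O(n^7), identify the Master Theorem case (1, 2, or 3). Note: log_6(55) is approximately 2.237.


Master Theorem parameters: a=55, b=6, c=7
log_b(a) = 2.237
Compare b^c with a: 6^7 = 279936 > 55, so c > log_b(a).
Comparing c=7 vs log_b(a)=2.237:
7 > 2.237 => Case 3
Result: T(n) = O(n^7)
Master Theorem case = 3


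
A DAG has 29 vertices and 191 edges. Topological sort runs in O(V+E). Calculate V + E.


V = 29 (vertex processing)
E = 191 (edge processing)
V + E = 29 + 191 = 220


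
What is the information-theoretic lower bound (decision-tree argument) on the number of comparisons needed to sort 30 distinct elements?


A binary decision tree of height h has at most 2^h leaves and needs at least n! of them, so h >= ceil(log2(n!)).
Compute 30! as a running product:
  x2 = 2, x3 = 6, x4 = 24, x5 = 120
  x6 = 720, x7 = 5040, x8 = 40320, x9 = 362880
  x10 = 3628800, x11 = 39916800, x12 = 479001600, x13 = 6227020800
  x14 = 87178291200, x15 = 1307674368000, x16 = 20922789888000, x17 = 355687428096000
  x18 = 6402373705728000, x19 = 121645100408832000, x20 = 2432902008176640000, x21 = 51090942171709440000
  x22 = 1124000727777607680000, x23 = 25852016738884976640000, x24 = 620448401733239439360000, x25 = 15511210043330985984000000
  x26 = 403291461126605635584000000, x27 = 10888869450418352160768000000, x28 = 304888344611713860501504000000, x29 = 8841761993739701954543616000000
  x30 = 265252859812191058636308480000000
30! = 265252859812191058636308480000000
Bracket between powers of 2:
  2^107 = 162259276829213363391578010288128 < 265252859812191058636308480000000 <= 324518553658426726783156020576256 = 2^108
So ceil(log2(30!)) = 108


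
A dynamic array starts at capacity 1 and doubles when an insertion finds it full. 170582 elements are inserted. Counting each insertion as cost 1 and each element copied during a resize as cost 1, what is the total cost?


n = 170582
Insertion costs: 170582
Resizes copy 1, 2, 4, ... up to the largest power of 2 that is <= n-1 = 170581, i.e. 131072.
Copy costs = 1 + 2 + 4 + 8 + 16 + 32 + 64 + 128 + 256 + 512 + 1024 + 2048 + 4096 + 8192 + 16384 + 32768 + 65536 + 131072 = 262143
Total = 170582 + 262143 = 432725


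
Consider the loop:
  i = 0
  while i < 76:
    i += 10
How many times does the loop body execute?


Starting at i = 0, each iteration adds 10.
Iterations until i >= 76:
  Iteration 1: i = 0 -> i = 10
  Iteration 2: i = 10 -> i = 20
  Iteration 3: i = 20 -> i = 30
  Iteration 4: i = 30 -> i = 40
  Iteration 5: i = 40 -> i = 50
  Iteration 6: i = 50 -> i = 60
  Iteration 7: i = 60 -> i = 70
  Iteration 8: i = 70 -> i = 80
Total iterations = ceil(76/10) = 8


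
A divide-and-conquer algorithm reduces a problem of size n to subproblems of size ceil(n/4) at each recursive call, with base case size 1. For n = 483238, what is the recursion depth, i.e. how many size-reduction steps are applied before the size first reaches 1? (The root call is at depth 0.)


Each step divides the size by 4 (rounding up); after k steps the size is ceil(n/4^k), which equals 1 exactly when 4^k >= n.
So the depth is the smallest k with 4^k >= 483238, i.e. ceil(log_4(483238)).
4^9 = 262144 < 483238 <= 1048576 = 4^10
Recursion depth = 10


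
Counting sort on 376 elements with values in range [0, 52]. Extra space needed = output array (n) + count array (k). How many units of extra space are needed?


Output array size: 376 (to store sorted result)
Count array size: 53 (one slot per possible value, range 0 to 52)
Total extra space = 376 + 53 = 429


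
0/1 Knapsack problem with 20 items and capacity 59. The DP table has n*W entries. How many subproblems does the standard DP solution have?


The DP table is indexed by (item, capacity).
Rows: 20 items
Columns: 59 capacity values (1 to W)
Total subproblems = 20 * 59 = 1180


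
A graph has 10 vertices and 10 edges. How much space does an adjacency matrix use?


Adjacency matrix: V x V grid of entries
Space = V^2 = 10^2 = 10 * 10 = 100


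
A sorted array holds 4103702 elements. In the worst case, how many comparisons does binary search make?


Halving sequence: 4103702 -> 2051851 -> 1025925 -> 512962 -> 256481 -> 128240 -> 64120 -> 32060 -> 16030 -> 8015 -> 4007 -> 2003 -> 1001 -> 500 -> 250 -> 125 -> 62 -> 31 -> 15 -> 7 -> 3 -> 1
Number of halvings = 21
Max comparisons = 21 + 1 = 22
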